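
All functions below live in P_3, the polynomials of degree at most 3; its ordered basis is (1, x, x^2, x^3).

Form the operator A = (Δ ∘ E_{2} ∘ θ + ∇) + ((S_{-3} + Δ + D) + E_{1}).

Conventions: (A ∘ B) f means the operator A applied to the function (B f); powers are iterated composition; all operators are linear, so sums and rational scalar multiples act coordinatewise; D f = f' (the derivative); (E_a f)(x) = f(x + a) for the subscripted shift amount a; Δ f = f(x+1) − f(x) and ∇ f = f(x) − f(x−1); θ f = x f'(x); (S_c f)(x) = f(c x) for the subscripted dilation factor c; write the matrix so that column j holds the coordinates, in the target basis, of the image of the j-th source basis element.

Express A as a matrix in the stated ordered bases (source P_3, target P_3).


the matrix is [[2, 5, 11, 60]; [0, -2, 12, 48]; [0, 0, 10, 21]; [0, 0, 0, -26]] (rows listed top to bottom)

image of 1: 2
image of x: -2x + 5
image of x^2: 10x^2 + 12x + 11
image of x^3: -26x^3 + 21x^2 + 48x + 60
each image's coordinates form column j of the matrix


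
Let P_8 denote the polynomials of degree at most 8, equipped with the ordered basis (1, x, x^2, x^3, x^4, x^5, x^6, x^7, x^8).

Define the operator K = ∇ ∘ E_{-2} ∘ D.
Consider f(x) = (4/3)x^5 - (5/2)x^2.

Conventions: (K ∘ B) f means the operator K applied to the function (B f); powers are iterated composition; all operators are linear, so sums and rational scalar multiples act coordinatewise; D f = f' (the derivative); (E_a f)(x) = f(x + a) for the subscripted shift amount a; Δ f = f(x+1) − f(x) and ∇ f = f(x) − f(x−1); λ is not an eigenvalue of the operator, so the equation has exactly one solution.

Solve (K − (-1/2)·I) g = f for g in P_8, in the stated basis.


write g with unknown coordinates in the stated basis and equate coefficients in (K − (-1/2)·I) g = f
solving from the highest basis element down gives g = (8/3)x^5 - (320/3)x^3 + 795x^2 - (2240/3)x - 13940/3
check: K g = (160/3)x^3 - 400x^2 + (1120/3)x + 6970/3
so K g − (-1/2)·g = (4/3)x^5 - (5/2)x^2 = f ✓

g(x) = (8/3)x^5 - (320/3)x^3 + 795x^2 - (2240/3)x - 13940/3


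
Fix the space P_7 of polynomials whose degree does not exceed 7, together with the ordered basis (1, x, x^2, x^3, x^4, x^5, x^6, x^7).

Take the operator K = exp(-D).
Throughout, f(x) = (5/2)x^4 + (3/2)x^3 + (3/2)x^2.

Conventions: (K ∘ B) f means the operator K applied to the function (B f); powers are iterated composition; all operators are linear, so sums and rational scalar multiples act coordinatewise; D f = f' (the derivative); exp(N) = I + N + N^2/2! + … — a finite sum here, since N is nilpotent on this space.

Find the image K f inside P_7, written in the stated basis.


order-1 term: -10x^3 - (9/2)x^2 - 3x
order-2 term: 15x^2 + (9/2)x + 3/2
order-3 term: -10x - 3/2
order-4 term: 5/2
the series for exp(-D) f terminates at order 4
exp(-D) f = (5/2)x^4 - (17/2)x^3 + 12x^2 - (17/2)x + 5/2

g(x) = (5/2)x^4 - (17/2)x^3 + 12x^2 - (17/2)x + 5/2


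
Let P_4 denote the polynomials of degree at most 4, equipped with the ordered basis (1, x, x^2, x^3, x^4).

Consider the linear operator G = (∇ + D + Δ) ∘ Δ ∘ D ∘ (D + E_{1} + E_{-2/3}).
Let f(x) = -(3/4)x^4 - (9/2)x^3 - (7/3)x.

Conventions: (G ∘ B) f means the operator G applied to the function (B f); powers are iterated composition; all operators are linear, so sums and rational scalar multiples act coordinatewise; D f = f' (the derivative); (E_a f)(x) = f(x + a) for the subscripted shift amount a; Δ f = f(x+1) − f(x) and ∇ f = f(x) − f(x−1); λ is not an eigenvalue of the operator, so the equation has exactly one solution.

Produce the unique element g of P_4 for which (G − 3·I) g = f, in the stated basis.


g(x) = (1/4)x^4 + (3/2)x^3 + (115/9)x + 32

write g with unknown coordinates in the stated basis and equate coefficients in (G − 3·I) g = f
solving from the highest basis element down gives g = (1/4)x^4 + (3/2)x^3 + (115/9)x + 32
check: G g = 36x + 96
so G g − 3·g = -(3/4)x^4 - (9/2)x^3 - (7/3)x = f ✓


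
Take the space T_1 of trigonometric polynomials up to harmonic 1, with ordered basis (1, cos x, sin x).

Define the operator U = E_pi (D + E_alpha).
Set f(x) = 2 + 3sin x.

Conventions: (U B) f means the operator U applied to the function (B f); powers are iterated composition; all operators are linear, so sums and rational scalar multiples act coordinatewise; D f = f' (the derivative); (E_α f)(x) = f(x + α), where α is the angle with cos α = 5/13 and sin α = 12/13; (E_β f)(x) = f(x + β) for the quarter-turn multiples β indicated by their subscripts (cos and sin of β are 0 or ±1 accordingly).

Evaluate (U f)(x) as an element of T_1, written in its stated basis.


D f = 3cos x
E_alpha f = 2 + (36/13)cos x + (15/13)sin x
(D + E_alpha) f = 2 + (75/13)cos x + (15/13)sin x
E_pi (D + E_alpha) f = 2 - (75/13)cos x - (15/13)sin x

the result is g(x) = 2 - (75/13)cos x - (15/13)sin x


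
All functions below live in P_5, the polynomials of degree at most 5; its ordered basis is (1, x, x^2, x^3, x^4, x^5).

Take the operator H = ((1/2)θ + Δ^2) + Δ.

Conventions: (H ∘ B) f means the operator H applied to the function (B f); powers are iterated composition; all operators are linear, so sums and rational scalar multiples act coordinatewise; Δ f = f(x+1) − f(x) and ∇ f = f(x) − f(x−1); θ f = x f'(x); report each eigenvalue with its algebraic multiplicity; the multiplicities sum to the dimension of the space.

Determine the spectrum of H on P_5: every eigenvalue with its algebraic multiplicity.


image of 1: 0
image of x: (1/2)x + 1
image of x^2: x^2 + 2x + 3
image of x^3: (3/2)x^3 + 3x^2 + 9x + 7
image of x^4: 2x^4 + 4x^3 + 18x^2 + 28x + 15
image of x^5: (5/2)x^5 + 5x^4 + 30x^3 + 70x^2 + 75x + 31
the matrix is upper triangular; its diagonal is (0, 1/2, 1, 3/2, 2, 5/2)
for a triangular matrix the eigenvalues are the diagonal entries, with algebraic multiplicity their repetition count

λ = 0 (multiplicity 1), λ = 1/2 (multiplicity 1), λ = 1 (multiplicity 1), λ = 3/2 (multiplicity 1), λ = 2 (multiplicity 1), λ = 5/2 (multiplicity 1)


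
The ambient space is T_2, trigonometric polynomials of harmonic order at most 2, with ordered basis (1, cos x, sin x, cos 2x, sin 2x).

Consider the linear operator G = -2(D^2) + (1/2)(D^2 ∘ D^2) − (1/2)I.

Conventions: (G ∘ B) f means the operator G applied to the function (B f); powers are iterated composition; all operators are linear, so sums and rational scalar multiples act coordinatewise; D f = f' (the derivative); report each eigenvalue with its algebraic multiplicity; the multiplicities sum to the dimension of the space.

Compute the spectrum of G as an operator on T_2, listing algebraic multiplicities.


image of 1: -1/2
image of cos x: 2cos x
image of sin x: 2sin x
image of cos 2x: (31/2)cos 2x
image of sin 2x: (31/2)sin 2x
the matrix is diagonal; its diagonal is (-1/2, 2, 2, 31/2, 31/2)
for a triangular matrix the eigenvalues are the diagonal entries, with algebraic multiplicity their repetition count

λ = -1/2 (multiplicity 1), λ = 2 (multiplicity 2), λ = 31/2 (multiplicity 2)


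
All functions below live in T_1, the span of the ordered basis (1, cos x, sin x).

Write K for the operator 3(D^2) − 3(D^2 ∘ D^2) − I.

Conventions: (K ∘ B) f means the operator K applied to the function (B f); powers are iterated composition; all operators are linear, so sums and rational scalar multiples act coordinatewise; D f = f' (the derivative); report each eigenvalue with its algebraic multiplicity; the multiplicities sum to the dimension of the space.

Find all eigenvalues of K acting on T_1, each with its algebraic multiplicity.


image of 1: -1
image of cos x: -7cos x
image of sin x: -7sin x
the matrix is diagonal; its diagonal is (-1, -7, -7)
for a triangular matrix the eigenvalues are the diagonal entries, with algebraic multiplicity their repetition count

λ = -7 (multiplicity 2), λ = -1 (multiplicity 1)


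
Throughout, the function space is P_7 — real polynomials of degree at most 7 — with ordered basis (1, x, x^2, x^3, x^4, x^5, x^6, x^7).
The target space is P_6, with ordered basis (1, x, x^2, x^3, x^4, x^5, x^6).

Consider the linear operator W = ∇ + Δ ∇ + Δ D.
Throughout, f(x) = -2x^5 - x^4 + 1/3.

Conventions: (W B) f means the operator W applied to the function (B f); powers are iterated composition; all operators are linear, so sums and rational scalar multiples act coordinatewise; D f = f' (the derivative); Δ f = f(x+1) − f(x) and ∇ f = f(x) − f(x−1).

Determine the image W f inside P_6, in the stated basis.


∇ f = -10x^4 + 16x^3 - 14x^2 + 6x - 1
∇ f = -10x^4 + 16x^3 - 14x^2 + 6x - 1
Δ ∇ f = -40x^3 - 12x^2 - 20x - 2
D f = -10x^4 - 4x^3
Δ D f = -40x^3 - 72x^2 - 52x - 14
(∇ + Δ ∇ + Δ D) f = -10x^4 - 64x^3 - 98x^2 - 66x - 17

g(x) = -10x^4 - 64x^3 - 98x^2 - 66x - 17


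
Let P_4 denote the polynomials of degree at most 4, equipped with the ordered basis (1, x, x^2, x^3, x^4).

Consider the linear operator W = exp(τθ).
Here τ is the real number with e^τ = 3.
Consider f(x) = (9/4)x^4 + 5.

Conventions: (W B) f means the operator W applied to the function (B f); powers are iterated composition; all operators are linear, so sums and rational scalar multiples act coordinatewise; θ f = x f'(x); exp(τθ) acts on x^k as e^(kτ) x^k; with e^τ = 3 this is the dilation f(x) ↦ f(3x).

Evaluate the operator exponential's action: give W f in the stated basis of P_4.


the result is g(x) = (729/4)x^4 + 5

exp(τθ) x^k = e^(kτ) x^k; with e^τ = 3 this sends x^k to 3^k x^k
x^4 ↦ 81 x^4
applying this coordinatewise to f: exp(τθ) f = (729/4)x^4 + 5


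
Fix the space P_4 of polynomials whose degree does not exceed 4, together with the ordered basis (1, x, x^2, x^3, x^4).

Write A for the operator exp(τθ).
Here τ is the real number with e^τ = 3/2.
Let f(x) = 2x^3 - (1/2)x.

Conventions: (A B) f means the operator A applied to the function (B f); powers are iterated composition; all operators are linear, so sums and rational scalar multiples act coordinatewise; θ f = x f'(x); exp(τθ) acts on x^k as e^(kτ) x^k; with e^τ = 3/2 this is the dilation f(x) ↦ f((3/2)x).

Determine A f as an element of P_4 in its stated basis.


the result is g(x) = (27/4)x^3 - (3/4)x

exp(τθ) x^k = e^(kτ) x^k; with e^τ = 3/2 this sends x^k to (3/2)^k x^k
x ↦ 3/2 x
x^3 ↦ 27/8 x^3
applying this coordinatewise to f: exp(τθ) f = (27/4)x^3 - (3/4)x


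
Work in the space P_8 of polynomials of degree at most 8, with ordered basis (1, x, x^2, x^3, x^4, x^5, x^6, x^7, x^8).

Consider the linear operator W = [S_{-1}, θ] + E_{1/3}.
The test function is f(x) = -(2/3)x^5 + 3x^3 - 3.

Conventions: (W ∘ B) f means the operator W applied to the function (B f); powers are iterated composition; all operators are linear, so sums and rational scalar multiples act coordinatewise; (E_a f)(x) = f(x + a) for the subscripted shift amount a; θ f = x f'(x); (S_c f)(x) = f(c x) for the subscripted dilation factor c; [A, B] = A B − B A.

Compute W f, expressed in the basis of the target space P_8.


θ f = -(10/3)x^5 + 9x^3
S_{-1} θ f = (10/3)x^5 - 9x^3
S_{-1} f = (2/3)x^5 - 3x^3 - 3
θ S_{-1} f = (10/3)x^5 - 9x^3
[S_{-1}, θ] f = 0
E_{1/3} f = -(2/3)x^5 - (10/9)x^4 + (61/27)x^3 + (223/81)x^2 + (233/243)x - 2108/729
([S_{-1}, θ] + E_{1/3}) f = -(2/3)x^5 - (10/9)x^4 + (61/27)x^3 + (223/81)x^2 + (233/243)x - 2108/729

the image equals g(x) = -(2/3)x^5 - (10/9)x^4 + (61/27)x^3 + (223/81)x^2 + (233/243)x - 2108/729


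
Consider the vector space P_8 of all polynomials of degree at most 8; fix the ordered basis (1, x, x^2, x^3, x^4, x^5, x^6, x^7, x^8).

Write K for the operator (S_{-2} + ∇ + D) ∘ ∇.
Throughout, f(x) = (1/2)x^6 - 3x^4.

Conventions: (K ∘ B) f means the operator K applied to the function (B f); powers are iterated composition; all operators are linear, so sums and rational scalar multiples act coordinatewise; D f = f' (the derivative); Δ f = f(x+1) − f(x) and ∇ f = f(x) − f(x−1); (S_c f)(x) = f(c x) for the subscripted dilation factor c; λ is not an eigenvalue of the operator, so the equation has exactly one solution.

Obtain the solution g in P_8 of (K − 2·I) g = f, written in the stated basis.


write g with unknown coordinates in the stated basis and equate coefficients in (K − 2·I) g = f
solving from the highest basis element down gives g = -(1/4)x^6 + 24x^5 + 984x^4 - (28523/2)x^3 - (344781/4)x^2 + (94467/4)x - 419927/8
check: K g = 48x^5 + 1965x^4 - 28523x^3 - (344781/2)x^2 + (94467/2)x - 419927/4
so K g − 2·g = (1/2)x^6 - 3x^4 = f ✓

the image equals g(x) = -(1/4)x^6 + 24x^5 + 984x^4 - (28523/2)x^3 - (344781/4)x^2 + (94467/4)x - 419927/8


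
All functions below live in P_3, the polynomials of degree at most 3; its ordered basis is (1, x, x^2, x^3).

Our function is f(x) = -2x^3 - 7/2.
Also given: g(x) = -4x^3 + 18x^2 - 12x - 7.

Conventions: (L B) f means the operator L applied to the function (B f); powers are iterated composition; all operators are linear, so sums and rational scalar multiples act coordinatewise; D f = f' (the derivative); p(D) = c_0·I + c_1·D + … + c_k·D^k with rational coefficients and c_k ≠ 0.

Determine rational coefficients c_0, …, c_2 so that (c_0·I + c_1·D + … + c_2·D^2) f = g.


p(D) = 2·I − 3·D + D^2, i.e. c_0 = 2, c_1 = -3, c_2 = 1

D^0 f = -2x^3 - 7/2
D^1 f = -6x^2
D^2 f = -12x
matching coefficients of g against c_0 f + c_1 Df + … from the top degree down determines the c_i
solution: c_0 = 2, c_1 = -3, c_2 = 1


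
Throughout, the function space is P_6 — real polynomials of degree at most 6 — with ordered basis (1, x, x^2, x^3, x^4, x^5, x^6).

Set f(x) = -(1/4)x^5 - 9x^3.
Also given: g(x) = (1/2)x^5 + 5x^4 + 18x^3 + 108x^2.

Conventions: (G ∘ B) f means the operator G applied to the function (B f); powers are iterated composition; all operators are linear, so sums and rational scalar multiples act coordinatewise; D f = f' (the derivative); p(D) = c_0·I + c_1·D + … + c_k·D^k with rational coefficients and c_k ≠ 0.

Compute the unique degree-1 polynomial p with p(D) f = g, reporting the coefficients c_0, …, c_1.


c_0 = -2, c_1 = -4

D^0 f = -(1/4)x^5 - 9x^3
D^1 f = -(5/4)x^4 - 27x^2
matching coefficients of g against c_0 f + c_1 Df + … from the top degree down determines the c_i
solution: c_0 = -2, c_1 = -4


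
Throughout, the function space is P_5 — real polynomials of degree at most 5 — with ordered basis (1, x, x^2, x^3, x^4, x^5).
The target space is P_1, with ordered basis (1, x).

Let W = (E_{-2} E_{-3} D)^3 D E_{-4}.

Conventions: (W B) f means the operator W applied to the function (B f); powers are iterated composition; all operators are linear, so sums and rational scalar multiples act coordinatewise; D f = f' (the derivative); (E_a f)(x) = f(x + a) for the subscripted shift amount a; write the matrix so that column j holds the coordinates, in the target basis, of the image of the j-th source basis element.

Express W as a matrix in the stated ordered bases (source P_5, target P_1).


the matrix is [[0, 0, 0, 0, 24, -2280]; [0, 0, 0, 0, 0, 120]] (rows listed top to bottom)

image of 1: 0
image of x: 0
image of x^2: 0
image of x^3: 0
image of x^4: 24
image of x^5: 120x - 2280
each image's coordinates form column j of the matrix


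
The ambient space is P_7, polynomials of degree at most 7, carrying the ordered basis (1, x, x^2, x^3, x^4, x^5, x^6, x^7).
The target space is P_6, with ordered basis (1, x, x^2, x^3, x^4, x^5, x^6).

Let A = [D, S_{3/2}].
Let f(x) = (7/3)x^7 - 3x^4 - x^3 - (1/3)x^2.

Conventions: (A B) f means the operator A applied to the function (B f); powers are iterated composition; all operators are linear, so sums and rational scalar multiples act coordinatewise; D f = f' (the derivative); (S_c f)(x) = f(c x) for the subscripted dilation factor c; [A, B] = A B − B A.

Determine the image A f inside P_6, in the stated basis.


the image equals g(x) = (11907/128)x^6 - (81/4)x^3 - (27/8)x^2 - (1/2)x

S_{3/2} f = (5103/128)x^7 - (243/16)x^4 - (27/8)x^3 - (3/4)x^2
D S_{3/2} f = (35721/128)x^6 - (243/4)x^3 - (81/8)x^2 - (3/2)x
D f = (49/3)x^6 - 12x^3 - 3x^2 - (2/3)x
S_{3/2} D f = (11907/64)x^6 - (81/2)x^3 - (27/4)x^2 - x
[D, S_{3/2}] f = (11907/128)x^6 - (81/4)x^3 - (27/8)x^2 - (1/2)x


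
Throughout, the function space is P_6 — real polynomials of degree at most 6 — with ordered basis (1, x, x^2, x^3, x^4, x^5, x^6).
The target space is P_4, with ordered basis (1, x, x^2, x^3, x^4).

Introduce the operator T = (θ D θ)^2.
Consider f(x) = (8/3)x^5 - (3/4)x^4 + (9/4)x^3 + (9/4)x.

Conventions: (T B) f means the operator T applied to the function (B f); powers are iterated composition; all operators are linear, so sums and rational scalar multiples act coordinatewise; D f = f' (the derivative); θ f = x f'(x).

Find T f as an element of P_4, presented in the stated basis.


the result is g(x) = 12800x^3 - 648x^2 + 162x

θ f = (40/3)x^5 - 3x^4 + (27/4)x^3 + (9/4)x
D θ f = (200/3)x^4 - 12x^3 + (81/4)x^2 + 9/4
θ D θ f = (800/3)x^4 - 36x^3 + (81/2)x^2
θ (θ D θ) f = (3200/3)x^4 - 108x^3 + 81x^2
D θ (θ D θ) f = (12800/3)x^3 - 324x^2 + 162x
θ D θ (θ D θ) f = 12800x^3 - 648x^2 + 162x


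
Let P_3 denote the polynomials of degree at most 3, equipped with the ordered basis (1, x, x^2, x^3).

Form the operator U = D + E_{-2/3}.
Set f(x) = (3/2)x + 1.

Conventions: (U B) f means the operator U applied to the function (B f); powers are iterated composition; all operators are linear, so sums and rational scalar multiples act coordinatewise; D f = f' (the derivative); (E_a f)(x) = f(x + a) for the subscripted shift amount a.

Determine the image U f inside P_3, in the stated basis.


D f = 3/2
E_{-2/3} f = (3/2)x
(D + E_{-2/3}) f = (3/2)x + 3/2

the image equals g(x) = (3/2)x + 3/2


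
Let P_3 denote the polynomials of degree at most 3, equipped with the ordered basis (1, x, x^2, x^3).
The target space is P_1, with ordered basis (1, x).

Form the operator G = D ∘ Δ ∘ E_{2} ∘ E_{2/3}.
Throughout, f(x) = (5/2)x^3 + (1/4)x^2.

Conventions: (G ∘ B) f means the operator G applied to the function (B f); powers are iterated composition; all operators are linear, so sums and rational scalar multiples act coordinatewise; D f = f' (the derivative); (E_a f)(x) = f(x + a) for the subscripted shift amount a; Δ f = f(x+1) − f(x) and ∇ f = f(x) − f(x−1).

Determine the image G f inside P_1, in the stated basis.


E_{2/3} f = (5/2)x^3 + (21/4)x^2 + (11/3)x + 23/27
E_{2} E_{2/3} f = (5/2)x^3 + (81/4)x^2 + (164/3)x + 1328/27
Δ E_{2} E_{2/3} f = (15/2)x^2 + 48x + 929/12
D (Δ ∘ E_{2}) E_{2/3} f = 15x + 48

the image equals g(x) = 15x + 48


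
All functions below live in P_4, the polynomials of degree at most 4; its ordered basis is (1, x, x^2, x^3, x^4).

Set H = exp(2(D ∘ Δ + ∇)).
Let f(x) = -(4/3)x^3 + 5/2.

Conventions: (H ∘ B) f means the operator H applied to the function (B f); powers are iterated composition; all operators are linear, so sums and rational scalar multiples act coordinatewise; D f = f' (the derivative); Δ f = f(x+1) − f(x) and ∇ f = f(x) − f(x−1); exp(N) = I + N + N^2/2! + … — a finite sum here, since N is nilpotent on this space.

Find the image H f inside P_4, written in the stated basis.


order-1 term: -8x^2 - 8x - 32/3
order-2 term: -16x - 16
order-3 term: -32/3
the series for exp(2(D ∘ Δ + ∇)) f terminates at order 3
exp(2(D ∘ Δ + ∇)) f = -(4/3)x^3 - 8x^2 - 24x - 209/6

the result is g(x) = -(4/3)x^3 - 8x^2 - 24x - 209/6


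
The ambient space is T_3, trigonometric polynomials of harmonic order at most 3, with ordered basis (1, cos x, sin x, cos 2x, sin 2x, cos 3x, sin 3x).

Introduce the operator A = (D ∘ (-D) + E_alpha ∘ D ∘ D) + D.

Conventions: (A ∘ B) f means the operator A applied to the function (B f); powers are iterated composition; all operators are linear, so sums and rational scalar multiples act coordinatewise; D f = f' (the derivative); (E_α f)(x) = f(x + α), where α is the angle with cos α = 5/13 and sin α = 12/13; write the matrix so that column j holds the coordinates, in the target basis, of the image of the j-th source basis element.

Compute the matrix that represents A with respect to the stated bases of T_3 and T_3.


image of 1: 0
image of cos x: (8/13)cos x - (1/13)sin x
image of sin x: (1/13)cos x + (8/13)sin x
image of cos 2x: (1152/169)cos 2x + (142/169)sin 2x
image of sin 2x: -(142/169)cos 2x + (1152/169)sin 2x
image of cos 3x: (38088/2197)cos 3x - (14043/2197)sin 3x
image of sin 3x: (14043/2197)cos 3x + (38088/2197)sin 3x
each image's coordinates form column j of the matrix

the matrix is [[0, 0, 0, 0, 0, 0, 0]; [0, 8/13, 1/13, 0, 0, 0, 0]; [0, -1/13, 8/13, 0, 0, 0, 0]; [0, 0, 0, 1152/169, -142/169, 0, 0]; [0, 0, 0, 142/169, 1152/169, 0, 0]; [0, 0, 0, 0, 0, 38088/2197, 14043/2197]; [0, 0, 0, 0, 0, -14043/2197, 38088/2197]] (rows listed top to bottom)


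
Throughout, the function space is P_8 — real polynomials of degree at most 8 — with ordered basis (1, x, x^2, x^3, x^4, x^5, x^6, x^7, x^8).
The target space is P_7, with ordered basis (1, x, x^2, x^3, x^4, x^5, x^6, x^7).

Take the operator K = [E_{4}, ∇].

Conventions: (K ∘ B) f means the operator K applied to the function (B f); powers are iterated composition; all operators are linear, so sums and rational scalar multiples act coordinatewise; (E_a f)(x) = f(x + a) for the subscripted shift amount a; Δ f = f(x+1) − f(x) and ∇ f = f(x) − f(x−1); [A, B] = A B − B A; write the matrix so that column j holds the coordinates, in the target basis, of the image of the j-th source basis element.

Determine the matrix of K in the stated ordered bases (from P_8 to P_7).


the matrix is [[0, 0, 0, 0, 0, 0, 0, 0, 0]; [0, 0, 0, 0, 0, 0, 0, 0, 0]; [0, 0, 0, 0, 0, 0, 0, 0, 0]; [0, 0, 0, 0, 0, 0, 0, 0, 0]; [0, 0, 0, 0, 0, 0, 0, 0, 0]; [0, 0, 0, 0, 0, 0, 0, 0, 0]; [0, 0, 0, 0, 0, 0, 0, 0, 0]; [0, 0, 0, 0, 0, 0, 0, 0, 0]] (rows listed top to bottom)

image of 1: 0
image of x: 0
image of x^2: 0
image of x^3: 0
image of x^4: 0
image of x^5: 0
image of x^6: 0
image of x^7: 0
image of x^8: 0
each image's coordinates form column j of the matrix


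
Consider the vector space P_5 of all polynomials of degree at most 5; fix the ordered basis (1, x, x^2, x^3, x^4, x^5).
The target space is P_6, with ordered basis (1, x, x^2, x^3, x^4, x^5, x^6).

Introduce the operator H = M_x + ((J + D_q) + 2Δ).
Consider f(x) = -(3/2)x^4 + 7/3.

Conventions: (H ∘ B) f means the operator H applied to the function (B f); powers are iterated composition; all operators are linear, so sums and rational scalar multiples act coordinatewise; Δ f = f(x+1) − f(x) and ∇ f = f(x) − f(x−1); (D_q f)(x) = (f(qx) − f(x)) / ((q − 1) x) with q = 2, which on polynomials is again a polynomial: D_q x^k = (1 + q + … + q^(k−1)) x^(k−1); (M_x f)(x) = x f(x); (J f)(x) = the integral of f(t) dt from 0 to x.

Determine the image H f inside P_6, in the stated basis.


M_x f = -(3/2)x^5 + (7/3)x
J f = -(3/10)x^5 + (7/3)x
D_q f = -(45/2)x^3
(J + D_q) f = -(3/10)x^5 - (45/2)x^3 + (7/3)x
Δ f = -6x^3 - 9x^2 - 6x - 3/2
(2Δ) f = -12x^3 - 18x^2 - 12x - 3
((J + D_q) + 2Δ) f = -(3/10)x^5 - (69/2)x^3 - 18x^2 - (29/3)x - 3
(M_x + ((J + D_q) + 2Δ)) f = -(9/5)x^5 - (69/2)x^3 - 18x^2 - (22/3)x - 3

the image equals g(x) = -(9/5)x^5 - (69/2)x^3 - 18x^2 - (22/3)x - 3


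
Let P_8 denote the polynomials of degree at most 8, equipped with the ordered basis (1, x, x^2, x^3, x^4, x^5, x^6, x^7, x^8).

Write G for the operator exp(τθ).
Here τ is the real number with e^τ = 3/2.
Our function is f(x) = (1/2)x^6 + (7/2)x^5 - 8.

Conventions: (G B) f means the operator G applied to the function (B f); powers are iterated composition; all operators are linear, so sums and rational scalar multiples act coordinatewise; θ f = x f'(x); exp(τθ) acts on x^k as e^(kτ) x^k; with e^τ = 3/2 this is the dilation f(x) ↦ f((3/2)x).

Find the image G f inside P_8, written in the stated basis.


g(x) = (729/128)x^6 + (1701/64)x^5 - 8

exp(τθ) x^k = e^(kτ) x^k; with e^τ = 3/2 this sends x^k to (3/2)^k x^k
x^5 ↦ 243/32 x^5
x^6 ↦ 729/64 x^6
applying this coordinatewise to f: exp(τθ) f = (729/128)x^6 + (1701/64)x^5 - 8


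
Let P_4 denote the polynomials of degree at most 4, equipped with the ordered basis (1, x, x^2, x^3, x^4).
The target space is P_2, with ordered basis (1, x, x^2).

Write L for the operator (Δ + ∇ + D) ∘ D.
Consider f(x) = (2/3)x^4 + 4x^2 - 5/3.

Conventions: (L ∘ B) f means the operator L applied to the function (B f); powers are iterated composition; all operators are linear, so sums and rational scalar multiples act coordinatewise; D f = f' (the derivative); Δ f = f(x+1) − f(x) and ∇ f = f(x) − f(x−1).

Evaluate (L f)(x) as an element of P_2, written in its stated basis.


the image equals g(x) = 24x^2 + 88/3

D f = (8/3)x^3 + 8x
Δ D f = 8x^2 + 8x + 32/3
∇ D f = 8x^2 - 8x + 32/3
D D f = 8x^2 + 8
(Δ + ∇ + D) D f = 24x^2 + 88/3


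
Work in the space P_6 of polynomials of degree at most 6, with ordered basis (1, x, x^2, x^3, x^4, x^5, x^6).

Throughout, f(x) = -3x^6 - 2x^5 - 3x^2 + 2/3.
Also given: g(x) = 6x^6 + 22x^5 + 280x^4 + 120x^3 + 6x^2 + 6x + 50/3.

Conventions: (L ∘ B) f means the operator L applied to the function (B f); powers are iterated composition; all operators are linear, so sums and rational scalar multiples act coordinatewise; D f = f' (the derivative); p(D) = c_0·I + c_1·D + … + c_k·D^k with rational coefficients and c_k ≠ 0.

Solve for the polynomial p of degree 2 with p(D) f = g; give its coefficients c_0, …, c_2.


p(D) = -2·I − D − 3·D^2, i.e. c_0 = -2, c_1 = -1, c_2 = -3

D^0 f = -3x^6 - 2x^5 - 3x^2 + 2/3
D^1 f = -18x^5 - 10x^4 - 6x
D^2 f = -90x^4 - 40x^3 - 6
matching coefficients of g against c_0 f + c_1 Df + … from the top degree down determines the c_i
solution: c_0 = -2, c_1 = -1, c_2 = -3


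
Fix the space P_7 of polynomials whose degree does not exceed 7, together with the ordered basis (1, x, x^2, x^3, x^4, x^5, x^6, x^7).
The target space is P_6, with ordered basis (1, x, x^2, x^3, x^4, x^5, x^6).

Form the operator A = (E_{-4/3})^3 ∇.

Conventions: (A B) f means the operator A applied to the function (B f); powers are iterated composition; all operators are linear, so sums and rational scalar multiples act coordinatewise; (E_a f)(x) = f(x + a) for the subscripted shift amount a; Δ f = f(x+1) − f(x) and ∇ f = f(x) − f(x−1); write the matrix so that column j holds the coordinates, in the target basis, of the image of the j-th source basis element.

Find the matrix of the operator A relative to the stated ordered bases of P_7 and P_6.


image of 1: 0
image of x: 1
image of x^2: 2x - 9
image of x^3: 3x^2 - 27x + 61
image of x^4: 4x^3 - 54x^2 + 244x - 369
image of x^5: 5x^4 - 90x^3 + 610x^2 - 1845x + 2101
image of x^6: 6x^5 - 135x^4 + 1220x^3 - 5535x^2 + 12606x - 11529
image of x^7: 7x^6 - 189x^5 + 2135x^4 - 12915x^3 + 44121x^2 - 80703x + 61741
each image's coordinates form column j of the matrix

the matrix is [[0, 1, -9, 61, -369, 2101, -11529, 61741]; [0, 0, 2, -27, 244, -1845, 12606, -80703]; [0, 0, 0, 3, -54, 610, -5535, 44121]; [0, 0, 0, 0, 4, -90, 1220, -12915]; [0, 0, 0, 0, 0, 5, -135, 2135]; [0, 0, 0, 0, 0, 0, 6, -189]; [0, 0, 0, 0, 0, 0, 0, 7]] (rows listed top to bottom)


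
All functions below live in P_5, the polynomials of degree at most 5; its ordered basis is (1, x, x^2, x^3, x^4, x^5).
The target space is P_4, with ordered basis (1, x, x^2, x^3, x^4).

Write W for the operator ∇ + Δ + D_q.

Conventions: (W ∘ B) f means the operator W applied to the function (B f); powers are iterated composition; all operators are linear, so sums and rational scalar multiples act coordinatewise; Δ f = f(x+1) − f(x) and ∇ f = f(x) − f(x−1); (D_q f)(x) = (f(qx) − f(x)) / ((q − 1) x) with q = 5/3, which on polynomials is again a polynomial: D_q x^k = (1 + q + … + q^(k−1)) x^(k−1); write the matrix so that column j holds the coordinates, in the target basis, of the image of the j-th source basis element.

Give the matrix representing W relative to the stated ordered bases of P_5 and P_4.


the matrix is [[0, 3, 0, 2, 0, 2]; [0, 0, 20/3, 0, 8, 0]; [0, 0, 0, 103/9, 0, 20]; [0, 0, 0, 0, 488/27, 0]; [0, 0, 0, 0, 0, 2251/81]] (rows listed top to bottom)

image of 1: 0
image of x: 3
image of x^2: (20/3)x
image of x^3: (103/9)x^2 + 2
image of x^4: (488/27)x^3 + 8x
image of x^5: (2251/81)x^4 + 20x^2 + 2
each image's coordinates form column j of the matrix


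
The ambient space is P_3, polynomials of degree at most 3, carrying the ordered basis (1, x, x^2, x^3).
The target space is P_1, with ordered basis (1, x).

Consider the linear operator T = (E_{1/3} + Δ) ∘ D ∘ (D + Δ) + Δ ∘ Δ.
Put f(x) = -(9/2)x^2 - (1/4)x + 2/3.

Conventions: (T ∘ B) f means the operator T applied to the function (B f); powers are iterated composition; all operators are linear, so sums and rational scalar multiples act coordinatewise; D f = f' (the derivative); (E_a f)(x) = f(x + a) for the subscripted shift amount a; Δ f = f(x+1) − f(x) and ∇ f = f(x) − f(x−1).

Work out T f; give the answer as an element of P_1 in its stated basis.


D f = -9x - 1/4
Δ f = -9x - 19/4
(D + Δ) f = -18x - 5
D (D + Δ) f = -18
E_{1/3} D (D + Δ) f = -18
Δ D (D + Δ) f = 0
(E_{1/3} + Δ) D (D + Δ) f = -18
Δ f = -9x - 19/4
Δ Δ f = -9
((E_{1/3} + Δ) ∘ D ∘ (D + Δ) + Δ ∘ Δ) f = -27

g(x) = -27


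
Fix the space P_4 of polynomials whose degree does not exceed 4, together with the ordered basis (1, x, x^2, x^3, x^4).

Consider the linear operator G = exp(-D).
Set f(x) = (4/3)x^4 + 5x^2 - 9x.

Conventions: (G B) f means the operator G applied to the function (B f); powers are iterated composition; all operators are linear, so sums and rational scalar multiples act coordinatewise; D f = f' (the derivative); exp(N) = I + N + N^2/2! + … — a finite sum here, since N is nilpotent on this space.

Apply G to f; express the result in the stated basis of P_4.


the image equals g(x) = (4/3)x^4 - (16/3)x^3 + 13x^2 - (73/3)x + 46/3

order-1 term: -(16/3)x^3 - 10x + 9
order-2 term: 8x^2 + 5
order-3 term: -(16/3)x
order-4 term: 4/3
the series for exp(-D) f terminates at order 4
exp(-D) f = (4/3)x^4 - (16/3)x^3 + 13x^2 - (73/3)x + 46/3


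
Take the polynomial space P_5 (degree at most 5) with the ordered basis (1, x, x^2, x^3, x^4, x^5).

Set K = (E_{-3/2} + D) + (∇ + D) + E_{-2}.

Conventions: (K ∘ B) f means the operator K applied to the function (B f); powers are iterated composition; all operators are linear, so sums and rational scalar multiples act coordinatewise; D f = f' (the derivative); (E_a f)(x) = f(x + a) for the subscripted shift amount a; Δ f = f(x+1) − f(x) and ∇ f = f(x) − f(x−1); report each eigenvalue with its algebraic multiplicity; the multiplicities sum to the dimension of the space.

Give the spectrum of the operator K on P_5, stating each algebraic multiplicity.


image of 1: 2
image of x: 2x - 1/2
image of x^2: 2x^2 - x + 21/4
image of x^3: 2x^3 - (3/2)x^2 + (63/4)x - 83/8
image of x^4: 2x^4 - 2x^3 + (63/2)x^2 - (83/2)x + 321/16
image of x^5: 2x^5 - (5/2)x^4 + (105/2)x^3 - (415/4)x^2 + (1605/16)x - 1235/32
the matrix is upper triangular; its diagonal is (2, 2, 2, 2, 2, 2)
for a triangular matrix the eigenvalues are the diagonal entries, with algebraic multiplicity their repetition count

λ = 2 (multiplicity 6)


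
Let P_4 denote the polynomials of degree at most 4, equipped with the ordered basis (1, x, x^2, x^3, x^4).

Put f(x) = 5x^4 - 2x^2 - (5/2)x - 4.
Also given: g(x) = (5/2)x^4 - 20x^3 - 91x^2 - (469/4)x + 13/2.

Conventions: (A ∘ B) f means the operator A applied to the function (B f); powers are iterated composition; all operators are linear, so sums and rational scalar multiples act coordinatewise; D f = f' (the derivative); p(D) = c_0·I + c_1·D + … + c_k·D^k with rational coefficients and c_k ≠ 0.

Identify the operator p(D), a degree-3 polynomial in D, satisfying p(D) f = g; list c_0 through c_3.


c_0 = 1/2, c_1 = -1, c_2 = -3/2, c_3 = -1

D^0 f = 5x^4 - 2x^2 - (5/2)x - 4
D^1 f = 20x^3 - 4x - 5/2
D^2 f = 60x^2 - 4
D^3 f = 120x
matching coefficients of g against c_0 f + c_1 Df + … from the top degree down determines the c_i
solution: c_0 = 1/2, c_1 = -1, c_2 = -3/2, c_3 = -1


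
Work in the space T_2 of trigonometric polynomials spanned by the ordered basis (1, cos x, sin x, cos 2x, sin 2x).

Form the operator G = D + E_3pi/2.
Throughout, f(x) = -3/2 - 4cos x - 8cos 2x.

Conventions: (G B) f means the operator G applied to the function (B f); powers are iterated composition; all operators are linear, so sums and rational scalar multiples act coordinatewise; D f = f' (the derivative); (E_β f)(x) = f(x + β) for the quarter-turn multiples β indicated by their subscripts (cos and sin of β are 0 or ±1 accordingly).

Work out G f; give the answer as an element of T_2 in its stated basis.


g(x) = -3/2 + 8cos 2x + 16sin 2x

D f = 4sin x + 16sin 2x
E_3pi/2 f = -3/2 - 4sin x + 8cos 2x
(D + E_3pi/2) f = -3/2 + 8cos 2x + 16sin 2x


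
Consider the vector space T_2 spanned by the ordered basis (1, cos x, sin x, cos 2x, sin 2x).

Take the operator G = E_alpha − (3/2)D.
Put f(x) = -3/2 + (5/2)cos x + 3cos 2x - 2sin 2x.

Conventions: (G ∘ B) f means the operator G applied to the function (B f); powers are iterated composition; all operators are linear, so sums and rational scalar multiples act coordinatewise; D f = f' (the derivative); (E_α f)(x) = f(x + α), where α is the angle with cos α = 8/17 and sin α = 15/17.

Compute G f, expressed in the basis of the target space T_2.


E_alpha f = -3/2 + (20/17)cos x - (75/34)sin x - (963/289)cos 2x - (398/289)sin 2x
D f = -(5/2)sin x - 4cos 2x - 6sin 2x
(-(3/2)D) f = (15/4)sin x + 6cos 2x + 9sin 2x
(E_alpha − (3/2)D) f = -3/2 + (20/17)cos x + (105/68)sin x + (771/289)cos 2x + (2203/289)sin 2x

g(x) = -3/2 + (20/17)cos x + (105/68)sin x + (771/289)cos 2x + (2203/289)sin 2x


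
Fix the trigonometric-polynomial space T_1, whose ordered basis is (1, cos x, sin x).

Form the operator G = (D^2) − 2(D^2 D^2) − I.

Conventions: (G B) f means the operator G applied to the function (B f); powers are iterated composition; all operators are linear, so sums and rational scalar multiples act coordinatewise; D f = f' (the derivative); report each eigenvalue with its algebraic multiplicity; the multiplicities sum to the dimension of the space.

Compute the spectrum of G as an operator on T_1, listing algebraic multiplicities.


λ = -4 (multiplicity 2), λ = -1 (multiplicity 1)

image of 1: -1
image of cos x: -4cos x
image of sin x: -4sin x
the matrix is diagonal; its diagonal is (-1, -4, -4)
for a triangular matrix the eigenvalues are the diagonal entries, with algebraic multiplicity their repetition count


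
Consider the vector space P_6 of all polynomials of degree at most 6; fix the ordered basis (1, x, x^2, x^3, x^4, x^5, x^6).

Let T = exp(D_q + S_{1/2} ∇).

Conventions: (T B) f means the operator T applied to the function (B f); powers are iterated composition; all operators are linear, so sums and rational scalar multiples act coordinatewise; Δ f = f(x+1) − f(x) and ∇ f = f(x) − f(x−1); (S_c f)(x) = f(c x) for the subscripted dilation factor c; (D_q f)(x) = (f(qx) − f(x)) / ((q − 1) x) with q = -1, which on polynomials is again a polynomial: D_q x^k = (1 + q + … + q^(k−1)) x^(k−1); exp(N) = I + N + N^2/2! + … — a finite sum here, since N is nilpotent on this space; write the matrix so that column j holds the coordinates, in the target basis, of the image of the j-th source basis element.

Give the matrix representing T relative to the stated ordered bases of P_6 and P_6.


the matrix is [[1, 2, 0, -19/24, 113/96, -6927/5120, 233099/122880]; [0, 1, 1, -5/8, 49/48, 587/3072, -170789/245760]; [0, 0, 1, 7/4, -17/16, 157/256, -14461/16384]; [0, 0, 0, 1, 1/2, -59/64, 2221/1024]; [0, 0, 0, 0, 1, 21/16, -417/512]; [0, 0, 0, 0, 0, 1, 3/16]; [0, 0, 0, 0, 0, 0, 1]] (rows listed top to bottom)

image of 1: 1
image of x: x + 2
image of x^2: x^2 + x
image of x^3: x^3 + (7/4)x^2 - (5/8)x - 19/24
image of x^4: x^4 + (1/2)x^3 - (17/16)x^2 + (49/48)x + 113/96
image of x^5: x^5 + (21/16)x^4 - (59/64)x^3 + (157/256)x^2 + (587/3072)x - 6927/5120
image of x^6: x^6 + (3/16)x^5 - (417/512)x^4 + (2221/1024)x^3 - (14461/16384)x^2 - (170789/245760)x + 233099/122880
each image's coordinates form column j of the matrix


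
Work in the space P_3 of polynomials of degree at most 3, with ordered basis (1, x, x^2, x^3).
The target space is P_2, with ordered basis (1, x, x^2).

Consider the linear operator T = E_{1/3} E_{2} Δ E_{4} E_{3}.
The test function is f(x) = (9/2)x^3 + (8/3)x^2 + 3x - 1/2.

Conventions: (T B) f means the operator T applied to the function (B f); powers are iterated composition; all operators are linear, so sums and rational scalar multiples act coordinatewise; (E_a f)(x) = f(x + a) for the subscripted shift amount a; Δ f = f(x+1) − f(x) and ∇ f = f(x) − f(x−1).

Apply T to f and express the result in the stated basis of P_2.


E_{3} f = (9/2)x^3 + (259/6)x^2 + (281/2)x + 154
E_{4} E_{3} f = (9/2)x^3 + (583/6)x^2 + (4211/6)x + 5084/3
Δ (E_{4} E_{3}) f = (27/2)x^2 + (1247/6)x + 1607/2
E_{2} Δ (E_{4} E_{3}) f = (27/2)x^2 + (1571/6)x + 7639/6
E_{1/3} E_{2} Δ (E_{4} E_{3}) f = (27/2)x^2 + (1625/6)x + 24515/18

g(x) = (27/2)x^2 + (1625/6)x + 24515/18


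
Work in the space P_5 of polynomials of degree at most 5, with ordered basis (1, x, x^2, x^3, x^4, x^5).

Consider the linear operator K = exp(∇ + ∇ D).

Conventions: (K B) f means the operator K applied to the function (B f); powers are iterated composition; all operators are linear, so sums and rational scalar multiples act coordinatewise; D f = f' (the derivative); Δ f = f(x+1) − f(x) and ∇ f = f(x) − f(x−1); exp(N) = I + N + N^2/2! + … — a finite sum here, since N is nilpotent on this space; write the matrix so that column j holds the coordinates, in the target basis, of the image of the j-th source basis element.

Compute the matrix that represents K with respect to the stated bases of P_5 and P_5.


the matrix is [[1, 1, 2, 2, 5, -3]; [0, 1, 2, 6, 8, 25]; [0, 0, 1, 3, 12, 20]; [0, 0, 0, 1, 4, 20]; [0, 0, 0, 0, 1, 5]; [0, 0, 0, 0, 0, 1]] (rows listed top to bottom)

image of 1: 1
image of x: x + 1
image of x^2: x^2 + 2x + 2
image of x^3: x^3 + 3x^2 + 6x + 2
image of x^4: x^4 + 4x^3 + 12x^2 + 8x + 5
image of x^5: x^5 + 5x^4 + 20x^3 + 20x^2 + 25x - 3
each image's coordinates form column j of the matrix


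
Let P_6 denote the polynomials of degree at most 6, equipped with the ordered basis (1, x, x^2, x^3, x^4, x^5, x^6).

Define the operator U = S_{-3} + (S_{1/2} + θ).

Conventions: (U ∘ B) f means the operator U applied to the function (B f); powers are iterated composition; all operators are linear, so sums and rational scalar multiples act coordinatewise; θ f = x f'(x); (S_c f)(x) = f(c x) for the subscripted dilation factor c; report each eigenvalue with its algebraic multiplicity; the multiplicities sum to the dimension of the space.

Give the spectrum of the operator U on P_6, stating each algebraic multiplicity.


image of 1: 2
image of x: -(3/2)x
image of x^2: (45/4)x^2
image of x^3: -(191/8)x^3
image of x^4: (1361/16)x^4
image of x^5: -(7615/32)x^5
image of x^6: (47041/64)x^6
the matrix is upper triangular; its diagonal is (2, -3/2, 45/4, -191/8, 1361/16, -7615/32, 47041/64)
for a triangular matrix the eigenvalues are the diagonal entries, with algebraic multiplicity their repetition count

λ = -7615/32 (multiplicity 1), λ = -191/8 (multiplicity 1), λ = -3/2 (multiplicity 1), λ = 2 (multiplicity 1), λ = 45/4 (multiplicity 1), λ = 1361/16 (multiplicity 1), λ = 47041/64 (multiplicity 1)


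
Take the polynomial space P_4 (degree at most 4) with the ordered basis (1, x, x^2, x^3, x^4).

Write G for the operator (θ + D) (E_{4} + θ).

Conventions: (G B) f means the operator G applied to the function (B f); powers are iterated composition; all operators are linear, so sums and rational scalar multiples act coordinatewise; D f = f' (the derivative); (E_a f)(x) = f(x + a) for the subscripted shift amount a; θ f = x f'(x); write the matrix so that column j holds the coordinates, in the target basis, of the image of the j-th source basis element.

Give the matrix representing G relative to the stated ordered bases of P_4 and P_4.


the matrix is [[0, 2, 8, 48, 256]; [0, 2, 14, 72, 448]; [0, 0, 6, 36, 240]; [0, 0, 0, 12, 68]; [0, 0, 0, 0, 20]] (rows listed top to bottom)

image of 1: 0
image of x: 2x + 2
image of x^2: 6x^2 + 14x + 8
image of x^3: 12x^3 + 36x^2 + 72x + 48
image of x^4: 20x^4 + 68x^3 + 240x^2 + 448x + 256
each image's coordinates form column j of the matrix
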